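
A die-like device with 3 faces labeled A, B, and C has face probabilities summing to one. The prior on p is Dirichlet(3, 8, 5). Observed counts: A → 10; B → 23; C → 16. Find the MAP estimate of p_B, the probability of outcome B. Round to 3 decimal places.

The posterior is Dirichlet(αᵢ + nᵢ) = Dirichlet(13, 31, 21).
For a Dirichlet(a₁,…,a_K) with all aᵢ > 1, the mode has j-th component (aⱼ − 1)/(Σaᵢ − K).
Here Σaᵢ = 65 and K = 3, so p_B = (31 − 1)/(65 − 3) = 30/62 ≈ 0.484.

MAP estimate of p_B = 0.484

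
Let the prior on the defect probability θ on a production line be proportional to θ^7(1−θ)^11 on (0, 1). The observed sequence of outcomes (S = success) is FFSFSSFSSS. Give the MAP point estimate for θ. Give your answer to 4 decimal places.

The prior density ∝ θ^7(1−θ)^11 is the kernel of Beta(8, 12).
Data: 6 successes in 10 trials (from the sequence). The binomial likelihood contributes θ^6(1−θ)^4, so the posterior is Beta(8+6, 12+4) = Beta(14, 16).
For Beta(a, b) with a, b > 1 the mode is (a−1)/(a+b−2) = 13/28 ≈ 0.4643.

θ̂_MAP = 0.4643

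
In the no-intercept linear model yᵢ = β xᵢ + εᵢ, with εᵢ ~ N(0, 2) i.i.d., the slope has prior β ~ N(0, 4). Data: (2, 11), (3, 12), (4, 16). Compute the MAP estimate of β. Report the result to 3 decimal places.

log p(β | y) = −Σ(yᵢ − βxᵢ)²/(2·2) − β²/(2·4) + const.
Setting the derivative to zero: Σxᵢ(yᵢ − βxᵢ)/2 − β/4 = 0, so β = Σxᵢyᵢ / (Σxᵢ² + σ²/τ²).
Σxᵢyᵢ = 2·11 + 3·12 + 4·16 = 122; Σxᵢ² = 29; σ²/τ² = 0.5.
β̂_MAP = 122 / (29 + 0.5) = 122/29.5 ≈ 4.136.

β̂_MAP = 4.136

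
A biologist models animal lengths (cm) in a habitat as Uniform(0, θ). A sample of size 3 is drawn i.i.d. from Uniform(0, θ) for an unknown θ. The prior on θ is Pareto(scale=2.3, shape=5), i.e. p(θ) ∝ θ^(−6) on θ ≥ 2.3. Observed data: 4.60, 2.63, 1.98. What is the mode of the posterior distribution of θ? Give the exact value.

The Uniform(0, θ) likelihood is θ^(−n) for θ ≥ max(xᵢ), zero otherwise. Here max(xᵢ) = 4.60.
Posterior ∝ θ^(−6) · θ^(−3) = θ^(−9) on θ ≥ max(2.3, 4.60) = 4.60.
This density is strictly decreasing in θ, so the posterior mode lies at the lower boundary of the support.

θ̂_MAP = 4.60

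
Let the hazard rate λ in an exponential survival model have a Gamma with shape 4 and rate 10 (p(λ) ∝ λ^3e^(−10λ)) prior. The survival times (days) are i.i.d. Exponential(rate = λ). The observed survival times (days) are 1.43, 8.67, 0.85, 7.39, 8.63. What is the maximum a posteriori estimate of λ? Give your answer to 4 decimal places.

The Exponential(rate=λ) likelihood is ∝ λ^n e^(−λΣtᵢ). Here n = 5 and Σtᵢ = 1.43 + 8.67 + 0.85 + 7.39 + 8.63 = 26.97.
Posterior ∝ λ^3e^(−10λ) · λ^5e^(−26.97λ) = λ^8e^(−36.97λ), i.e. Gamma(9, 36.97).
Mode = (a−1)/b = 8/36.97 ≈ 0.2164.

λ̂_MAP = 0.2164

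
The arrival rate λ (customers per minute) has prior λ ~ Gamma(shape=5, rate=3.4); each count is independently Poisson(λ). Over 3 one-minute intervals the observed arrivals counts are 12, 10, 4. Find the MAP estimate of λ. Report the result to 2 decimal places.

λ̂_MAP = 4.69

Σxᵢ = 12+10+4 = 26, with n = 3.
Posterior ∝ λ^4e^(−3.4λ) · λ^26e^(−3λ) = λ^30e^(−6.4λ), i.e. Gamma(shape=31, rate=6.4).
The mode of a Gamma(a, b) with a ≥ 1 (shape–rate) is (a−1)/b = 30/6.4 ≈ 4.69.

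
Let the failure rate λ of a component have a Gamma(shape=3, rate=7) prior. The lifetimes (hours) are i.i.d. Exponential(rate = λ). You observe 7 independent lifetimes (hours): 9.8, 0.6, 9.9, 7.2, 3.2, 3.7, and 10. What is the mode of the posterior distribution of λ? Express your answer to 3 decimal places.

The Exponential(rate=λ) likelihood is ∝ λ^n e^(−λΣtᵢ). Here n = 7 and Σtᵢ = 9.8 + 0.6 + 9.9 + 7.2 + 3.2 + 3.7 + 10 = 44.4.
Posterior ∝ λ^2e^(−7λ) · λ^7e^(−44.4λ) = λ^9e^(−51.4λ), i.e. Gamma(10, 51.4).
Mode = (a−1)/b = 9/51.4 ≈ 0.175.

λ̂_MAP = 0.175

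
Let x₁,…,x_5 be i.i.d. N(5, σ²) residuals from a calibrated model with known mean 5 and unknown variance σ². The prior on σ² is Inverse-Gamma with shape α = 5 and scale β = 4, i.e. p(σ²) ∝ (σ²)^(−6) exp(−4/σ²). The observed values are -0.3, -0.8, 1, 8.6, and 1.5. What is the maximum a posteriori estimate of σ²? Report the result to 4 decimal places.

σ̂²_MAP = 6.5259

Sum of squared deviations about the known mean: SS = (-0.3−5)² + (-0.8−5)² + (1−5)² + (8.6−5)² + (1.5−5)² = 102.94.
The Normal likelihood contributes (σ²)^(−n/2) exp(−SS/(2σ²)), so the posterior is Inverse-Gamma(α + n/2, β + SS/2) = Inverse-Gamma(7.5, 55.47).
The mode of Inverse-Gamma(a, b) is b/(a+1) = 55.47/8.5 ≈ 6.5259.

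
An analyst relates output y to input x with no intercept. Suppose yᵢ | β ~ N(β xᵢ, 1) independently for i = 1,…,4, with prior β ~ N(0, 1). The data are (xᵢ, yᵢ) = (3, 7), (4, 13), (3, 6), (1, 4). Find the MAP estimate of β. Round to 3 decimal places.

log p(β | y) = −Σ(yᵢ − βxᵢ)²/(2·1) − β²/(2·1) + const.
Setting the derivative to zero: Σxᵢ(yᵢ − βxᵢ)/1 − β/1 = 0, so β = Σxᵢyᵢ / (Σxᵢ² + σ²/τ²).
Σxᵢyᵢ = 3·7 + 4·13 + 3·6 + 1·4 = 95; Σxᵢ² = 35; σ²/τ² = 1.
β̂_MAP = 95 / (35 + 1) = 95/36 ≈ 2.639.

β̂_MAP = 2.639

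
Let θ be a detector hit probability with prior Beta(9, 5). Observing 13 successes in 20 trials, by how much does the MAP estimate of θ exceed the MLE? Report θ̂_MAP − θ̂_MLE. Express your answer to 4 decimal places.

Posterior is Beta(22, 12); MAP = (22−1)/(34−2) = 21/32 ≈ 0.65625.
MLE ignores the prior: θ̂_MLE = k/n = 13/20 ≈ 0.65000.
Difference = 21/32 − 13/20 = 1/160 ≈ 0.0063.

MAP − MLE = 0.0063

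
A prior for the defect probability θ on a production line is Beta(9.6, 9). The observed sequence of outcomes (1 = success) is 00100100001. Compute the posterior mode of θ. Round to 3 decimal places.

θ̂_MAP = 0.420

Prior: Beta(9.6, 9).
Data: 3 successes in 11 trials (from the sequence). The binomial likelihood contributes θ^3(1−θ)^8, so the posterior is Beta(9.6+3, 9+8) = Beta(12.6, 17).
For Beta(a, b) with a, b > 1 the mode is (a−1)/(a+b−2) = 11.6/27.6 ≈ 0.420.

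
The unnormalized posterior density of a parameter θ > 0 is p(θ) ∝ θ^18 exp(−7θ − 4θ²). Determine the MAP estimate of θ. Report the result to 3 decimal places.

ℓ'(θ) = 18/θ − 7 − 8θ. Setting this to zero and multiplying by θ: 8θ² + 7θ − 18 = 0.
θ = (−7 + √(7² + 4·8·18)) / (2·8) = (−7 + √625) / 16 = (−7 + 25)/16 = 9/8.
ℓ''(θ) = −18/θ² − 8 < 0, confirming a maximum.

θ̂_MAP = 1.125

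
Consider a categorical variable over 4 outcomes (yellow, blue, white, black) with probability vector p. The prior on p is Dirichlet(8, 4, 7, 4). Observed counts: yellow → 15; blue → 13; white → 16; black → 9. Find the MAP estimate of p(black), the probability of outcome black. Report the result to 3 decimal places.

The posterior is Dirichlet(αᵢ + nᵢ) = Dirichlet(23, 17, 23, 13).
For a Dirichlet(a₁,…,a_K) with all aᵢ > 1, the mode has j-th component (aⱼ − 1)/(Σaᵢ − K).
Here Σaᵢ = 76 and K = 4, so p(black) = (13 − 1)/(76 − 4) = 12/72 ≈ 0.167.

MAP estimate of p(black) = 0.167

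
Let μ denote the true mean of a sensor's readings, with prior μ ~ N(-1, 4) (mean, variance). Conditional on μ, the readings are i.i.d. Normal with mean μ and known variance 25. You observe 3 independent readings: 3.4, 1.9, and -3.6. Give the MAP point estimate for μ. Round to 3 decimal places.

μ̂_MAP = -0.492

n = 3; x̄ = (3.4 + 1.9 + (-3.6))/3 = 1.7/3 = 17/30 ≈ 0.5667.
For a Normal prior and Normal likelihood with known variance, the posterior is Normal; its mode equals its mean, the precision-weighted average.
Prior precision 1/σ₀² = 1/4 = 0.25; data precision n/σ² = 3/25 = 0.12.
μ̂ = (0.25·(-1) + 0.12·(17/30)) / (0.25 + 0.12) = (-0.182)/0.37 = -91/185 ≈ -0.492.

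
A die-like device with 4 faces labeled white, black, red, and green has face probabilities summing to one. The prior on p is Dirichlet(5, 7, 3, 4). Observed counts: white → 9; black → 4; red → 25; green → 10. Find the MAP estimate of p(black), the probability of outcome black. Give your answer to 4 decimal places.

MAP estimate of p(black) = 0.1587

The posterior is Dirichlet(αᵢ + nᵢ) = Dirichlet(14, 11, 28, 14).
For a Dirichlet(a₁,…,a_K) with all aᵢ > 1, the mode has j-th component (aⱼ − 1)/(Σaᵢ − K).
Here Σaᵢ = 67 and K = 4, so p(black) = (11 − 1)/(67 − 4) = 10/63 ≈ 0.1587.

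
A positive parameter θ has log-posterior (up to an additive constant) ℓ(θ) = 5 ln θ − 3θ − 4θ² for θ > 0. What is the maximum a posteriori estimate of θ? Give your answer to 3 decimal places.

ℓ'(θ) = 5/θ − 3 − 8θ. Setting this to zero and multiplying by θ: 8θ² + 3θ − 5 = 0.
θ = (−3 + √(3² + 4·8·5)) / (2·8) = (−3 + √169) / 16 = (−3 + 13)/16 = 5/8.
ℓ''(θ) = −5/θ² − 8 < 0, confirming a maximum.

θ̂_MAP = 0.625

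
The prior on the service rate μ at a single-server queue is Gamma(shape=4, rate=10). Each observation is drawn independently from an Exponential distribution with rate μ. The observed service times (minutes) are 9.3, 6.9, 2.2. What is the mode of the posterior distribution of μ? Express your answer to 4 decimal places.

μ̂_MAP = 0.2113

The Exponential(rate=μ) likelihood is ∝ μ^n e^(−μΣtᵢ). Here n = 3 and Σtᵢ = 9.3 + 6.9 + 2.2 = 18.4.
Posterior ∝ μ^3e^(−10μ) · μ^3e^(−18.4μ) = μ^6e^(−28.4μ), i.e. Gamma(7, 28.4).
Mode = (a−1)/b = 6/28.4 ≈ 0.2113.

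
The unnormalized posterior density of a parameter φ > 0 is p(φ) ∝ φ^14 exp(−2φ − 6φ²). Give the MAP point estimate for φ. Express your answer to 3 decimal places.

φ̂_MAP = 1.000

ℓ'(φ) = 14/φ − 2 − 12φ. Setting this to zero and multiplying by φ: 12φ² + 2φ − 14 = 0.
φ = (−2 + √(2² + 4·12·14)) / (2·12) = (−2 + √676) / 24 = (−2 + 26)/24 = 1.
ℓ''(φ) = −14/φ² − 12 < 0, confirming a maximum.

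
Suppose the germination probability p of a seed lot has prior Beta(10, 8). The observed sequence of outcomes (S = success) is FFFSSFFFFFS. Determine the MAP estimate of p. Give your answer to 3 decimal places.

p̂_MAP = 0.444

Prior: Beta(10, 8).
Data: 3 successes in 11 trials (from the sequence). The binomial likelihood contributes p^3(1−p)^8, so the posterior is Beta(10+3, 8+8) = Beta(13, 16).
For Beta(a, b) with a, b > 1 the mode is (a−1)/(a+b−2) = 12/27 ≈ 0.444.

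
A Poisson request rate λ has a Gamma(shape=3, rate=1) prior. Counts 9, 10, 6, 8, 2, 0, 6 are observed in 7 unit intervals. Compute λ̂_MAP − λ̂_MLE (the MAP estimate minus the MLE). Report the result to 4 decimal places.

MAP − MLE = -0.4821

Σxᵢ = 41. Posterior is Gamma(44, 8); MAP = (44−1)/8 = 43/8 ≈ 5.37500.
MLE = x̄ = 41/7 ≈ 5.85714.
Difference = 43/8 − 41/7 = -27/56 ≈ -0.4821.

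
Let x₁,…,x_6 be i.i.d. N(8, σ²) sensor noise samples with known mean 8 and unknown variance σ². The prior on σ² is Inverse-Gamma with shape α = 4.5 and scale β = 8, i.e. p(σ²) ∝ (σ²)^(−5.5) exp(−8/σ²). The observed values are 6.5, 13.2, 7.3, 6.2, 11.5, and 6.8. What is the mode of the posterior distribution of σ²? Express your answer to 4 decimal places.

Sum of squared deviations about the known mean: SS = (6.5−8)² + (13.2−8)² + (7.3−8)² + (6.2−8)² + (11.5−8)² + (6.8−8)² = 46.71.
The Normal likelihood contributes (σ²)^(−n/2) exp(−SS/(2σ²)), so the posterior is Inverse-Gamma(α + n/2, β + SS/2) = Inverse-Gamma(7.5, 31.355).
The mode of Inverse-Gamma(a, b) is b/(a+1) = 31.355/8.5 ≈ 3.6888.

σ̂²_MAP = 3.6888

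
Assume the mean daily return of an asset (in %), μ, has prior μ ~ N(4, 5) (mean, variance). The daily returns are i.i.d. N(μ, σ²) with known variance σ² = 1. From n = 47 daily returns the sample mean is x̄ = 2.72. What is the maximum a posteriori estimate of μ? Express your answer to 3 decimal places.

n = 47, x̄ = 2.72.
For a Normal prior and Normal likelihood with known variance, the posterior is Normal; its mode equals its mean, the precision-weighted average.
Prior precision 1/σ₀² = 1/5 = 0.2; data precision n/σ² = 47/1 = 47.
μ̂ = (0.2·4 + 47·2.72) / (0.2 + 47) = 128.64/47.2 = 804/295 ≈ 2.725.

μ̂_MAP = 2.725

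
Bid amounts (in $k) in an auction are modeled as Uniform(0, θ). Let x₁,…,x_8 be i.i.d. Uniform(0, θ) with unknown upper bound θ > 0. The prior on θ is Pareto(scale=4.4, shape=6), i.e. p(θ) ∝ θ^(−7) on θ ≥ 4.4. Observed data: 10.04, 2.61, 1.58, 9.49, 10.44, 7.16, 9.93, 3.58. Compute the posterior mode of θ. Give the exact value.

θ̂_MAP = 10.44

The Uniform(0, θ) likelihood is θ^(−n) for θ ≥ max(xᵢ), zero otherwise. Here max(xᵢ) = 10.44.
Posterior ∝ θ^(−7) · θ^(−8) = θ^(−15) on θ ≥ max(4.4, 10.44) = 10.44.
This density is strictly decreasing in θ, so the posterior mode lies at the lower boundary of the support.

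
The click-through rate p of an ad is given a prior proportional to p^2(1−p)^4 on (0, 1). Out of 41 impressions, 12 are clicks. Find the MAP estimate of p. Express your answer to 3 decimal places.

p̂_MAP = 0.298

The prior density ∝ p^2(1−p)^4 is the kernel of Beta(3, 5).
Data: 12 successes in 41 trials. The binomial likelihood contributes p^12(1−p)^29, so the posterior is Beta(3+12, 5+29) = Beta(15, 34).
For Beta(a, b) with a, b > 1 the mode is (a−1)/(a+b−2) = 14/47 ≈ 0.298.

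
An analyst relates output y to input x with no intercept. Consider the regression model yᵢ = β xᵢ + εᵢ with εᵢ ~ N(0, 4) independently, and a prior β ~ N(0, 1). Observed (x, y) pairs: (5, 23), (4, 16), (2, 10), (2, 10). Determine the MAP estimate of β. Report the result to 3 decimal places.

log p(β | y) = −Σ(yᵢ − βxᵢ)²/(2·4) − β²/(2·1) + const.
Setting the derivative to zero: Σxᵢ(yᵢ − βxᵢ)/4 − β/1 = 0, so β = Σxᵢyᵢ / (Σxᵢ² + σ²/τ²).
Σxᵢyᵢ = 5·23 + 4·16 + 2·10 + 2·10 = 219; Σxᵢ² = 49; σ²/τ² = 4.
β̂_MAP = 219 / (49 + 4) = 219/53 ≈ 4.132.

β̂_MAP = 4.132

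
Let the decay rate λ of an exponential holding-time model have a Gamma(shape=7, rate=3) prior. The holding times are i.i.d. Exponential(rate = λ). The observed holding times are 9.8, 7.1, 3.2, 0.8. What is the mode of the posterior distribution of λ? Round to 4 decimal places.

The Exponential(rate=λ) likelihood is ∝ λ^n e^(−λΣtᵢ). Here n = 4 and Σtᵢ = 9.8 + 7.1 + 3.2 + 0.8 = 20.9.
Posterior ∝ λ^6e^(−3λ) · λ^4e^(−20.9λ) = λ^10e^(−23.9λ), i.e. Gamma(11, 23.9).
Mode = (a−1)/b = 10/23.9 ≈ 0.4184.

λ̂_MAP = 0.4184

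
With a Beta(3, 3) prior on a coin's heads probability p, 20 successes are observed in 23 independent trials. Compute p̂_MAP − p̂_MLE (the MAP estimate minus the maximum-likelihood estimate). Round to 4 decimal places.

MAP − MLE = -0.0548

Posterior is Beta(23, 6); MAP = (23−1)/(29−2) = 22/27 ≈ 0.81481.
MLE ignores the prior: p̂_MLE = k/n = 20/23 ≈ 0.86957.
Difference = 22/27 − 20/23 = -34/621 ≈ -0.0548.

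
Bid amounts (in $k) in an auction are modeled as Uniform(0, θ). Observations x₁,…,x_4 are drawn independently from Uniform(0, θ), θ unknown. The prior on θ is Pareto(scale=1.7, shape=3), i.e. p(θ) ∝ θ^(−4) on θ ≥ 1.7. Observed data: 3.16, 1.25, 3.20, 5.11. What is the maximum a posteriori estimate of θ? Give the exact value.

θ̂_MAP = 5.11

The Uniform(0, θ) likelihood is θ^(−n) for θ ≥ max(xᵢ), zero otherwise. Here max(xᵢ) = 5.11.
Posterior ∝ θ^(−4) · θ^(−4) = θ^(−8) on θ ≥ max(1.7, 5.11) = 5.11.
This density is strictly decreasing in θ, so the posterior mode lies at the lower boundary of the support.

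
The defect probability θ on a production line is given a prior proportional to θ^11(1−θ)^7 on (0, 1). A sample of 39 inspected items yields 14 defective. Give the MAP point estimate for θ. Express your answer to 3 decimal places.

θ̂_MAP = 0.439

The prior density ∝ θ^11(1−θ)^7 is the kernel of Beta(12, 8).
Data: 14 successes in 39 trials. The binomial likelihood contributes θ^14(1−θ)^25, so the posterior is Beta(12+14, 8+25) = Beta(26, 33).
For Beta(a, b) with a, b > 1 the mode is (a−1)/(a+b−2) = 25/57 ≈ 0.439.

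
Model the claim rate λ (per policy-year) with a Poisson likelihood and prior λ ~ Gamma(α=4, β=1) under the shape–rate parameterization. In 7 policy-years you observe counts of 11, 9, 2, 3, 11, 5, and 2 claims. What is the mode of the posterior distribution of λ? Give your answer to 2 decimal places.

Σxᵢ = 11+9+2+3+11+5+2 = 43, with n = 7.
Posterior ∝ λ^3e^(−1λ) · λ^43e^(−7λ) = λ^46e^(−8λ), i.e. Gamma(shape=47, rate=8).
The mode of a Gamma(a, b) with a ≥ 1 (shape–rate) is (a−1)/b = 46/8 ≈ 5.75.

λ̂_MAP = 5.75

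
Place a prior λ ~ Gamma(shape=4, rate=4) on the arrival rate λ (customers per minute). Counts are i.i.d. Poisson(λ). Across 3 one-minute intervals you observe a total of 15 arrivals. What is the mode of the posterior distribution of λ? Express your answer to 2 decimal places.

λ̂_MAP = 2.57

Σxᵢ = 15, n = 3.
Posterior ∝ λ^3e^(−4λ) · λ^15e^(−3λ) = λ^18e^(−7λ), i.e. Gamma(shape=19, rate=7).
The mode of a Gamma(a, b) with a ≥ 1 (shape–rate) is (a−1)/b = 18/7 ≈ 2.57.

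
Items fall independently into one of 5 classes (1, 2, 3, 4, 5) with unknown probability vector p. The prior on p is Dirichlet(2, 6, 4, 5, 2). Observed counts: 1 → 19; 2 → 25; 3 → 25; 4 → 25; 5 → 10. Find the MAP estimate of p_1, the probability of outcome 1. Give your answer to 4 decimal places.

MAP estimate: 0.1695

The posterior is Dirichlet(αᵢ + nᵢ) = Dirichlet(21, 31, 29, 30, 12).
For a Dirichlet(a₁,…,a_K) with all aᵢ > 1, the mode has j-th component (aⱼ − 1)/(Σaᵢ − K).
Here Σaᵢ = 123 and K = 5, so p_1 = (21 − 1)/(123 − 5) = 20/118 ≈ 0.1695.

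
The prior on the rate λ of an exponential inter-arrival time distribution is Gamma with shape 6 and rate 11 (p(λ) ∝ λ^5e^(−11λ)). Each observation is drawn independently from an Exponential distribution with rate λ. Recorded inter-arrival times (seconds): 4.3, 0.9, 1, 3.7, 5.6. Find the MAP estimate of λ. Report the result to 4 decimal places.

The Exponential(rate=λ) likelihood is ∝ λ^n e^(−λΣtᵢ). Here n = 5 and Σtᵢ = 4.3 + 0.9 + 1 + 3.7 + 5.6 = 15.5.
Posterior ∝ λ^5e^(−11λ) · λ^5e^(−15.5λ) = λ^10e^(−26.5λ), i.e. Gamma(11, 26.5).
Mode = (a−1)/b = 10/26.5 ≈ 0.3774.

λ̂_MAP = 0.3774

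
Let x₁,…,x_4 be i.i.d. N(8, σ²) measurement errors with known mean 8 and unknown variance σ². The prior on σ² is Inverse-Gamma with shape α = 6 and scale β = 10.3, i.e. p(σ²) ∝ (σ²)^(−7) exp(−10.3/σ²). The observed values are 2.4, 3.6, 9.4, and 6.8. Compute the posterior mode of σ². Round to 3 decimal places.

Sum of squared deviations about the known mean: SS = (2.4−8)² + (3.6−8)² + (9.4−8)² + (6.8−8)² = 54.12.
The Normal likelihood contributes (σ²)^(−n/2) exp(−SS/(2σ²)), so the posterior is Inverse-Gamma(α + n/2, β + SS/2) = Inverse-Gamma(8, 37.36).
The mode of Inverse-Gamma(a, b) is b/(a+1) = 37.36/9 ≈ 4.151.

σ̂²_MAP = 4.151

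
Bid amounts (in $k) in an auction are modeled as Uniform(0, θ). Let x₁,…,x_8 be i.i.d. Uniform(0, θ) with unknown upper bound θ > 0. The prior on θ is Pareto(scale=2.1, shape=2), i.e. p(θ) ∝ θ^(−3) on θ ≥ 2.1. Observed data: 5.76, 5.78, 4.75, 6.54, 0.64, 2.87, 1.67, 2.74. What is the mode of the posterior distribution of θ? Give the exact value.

θ̂_MAP = 6.54

The Uniform(0, θ) likelihood is θ^(−n) for θ ≥ max(xᵢ), zero otherwise. Here max(xᵢ) = 6.54.
Posterior ∝ θ^(−3) · θ^(−8) = θ^(−11) on θ ≥ max(2.1, 6.54) = 6.54.
This density is strictly decreasing in θ, so the posterior mode lies at the lower boundary of the support.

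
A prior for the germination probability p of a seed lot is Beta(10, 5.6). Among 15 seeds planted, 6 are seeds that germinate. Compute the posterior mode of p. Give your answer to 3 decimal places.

p̂_MAP = 0.524

Prior: Beta(10, 5.6).
Data: 6 successes in 15 trials. The binomial likelihood contributes p^6(1−p)^9, so the posterior is Beta(10+6, 5.6+9) = Beta(16, 14.6).
For Beta(a, b) with a, b > 1 the mode is (a−1)/(a+b−2) = 15/28.6 ≈ 0.524.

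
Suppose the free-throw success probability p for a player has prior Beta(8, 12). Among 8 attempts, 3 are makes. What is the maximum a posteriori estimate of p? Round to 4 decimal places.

p̂_MAP = 0.3846

Prior: Beta(8, 12).
Data: 3 successes in 8 trials. The binomial likelihood contributes p^3(1−p)^5, so the posterior is Beta(8+3, 12+5) = Beta(11, 17).
For Beta(a, b) with a, b > 1 the mode is (a−1)/(a+b−2) = 10/26 ≈ 0.3846.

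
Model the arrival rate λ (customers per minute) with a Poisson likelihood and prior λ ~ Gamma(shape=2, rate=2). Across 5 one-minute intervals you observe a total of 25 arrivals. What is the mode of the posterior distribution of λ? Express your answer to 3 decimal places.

Σxᵢ = 25, n = 5.
Posterior ∝ λe^(−2λ) · λ^25e^(−5λ) = λ^26e^(−7λ), i.e. Gamma(shape=27, rate=7).
The mode of a Gamma(a, b) with a ≥ 1 (shape–rate) is (a−1)/b = 26/7 ≈ 3.714.

λ̂_MAP = 3.714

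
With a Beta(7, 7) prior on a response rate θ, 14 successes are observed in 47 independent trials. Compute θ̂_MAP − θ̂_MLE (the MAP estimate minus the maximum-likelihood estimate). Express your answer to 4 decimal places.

Posterior is Beta(21, 40); MAP = (21−1)/(61−2) = 20/59 ≈ 0.33898.
MLE ignores the prior: θ̂_MLE = k/n = 14/47 ≈ 0.29787.
Difference = 20/59 − 14/47 = 114/2773 ≈ 0.0411.

MAP − MLE = 0.0411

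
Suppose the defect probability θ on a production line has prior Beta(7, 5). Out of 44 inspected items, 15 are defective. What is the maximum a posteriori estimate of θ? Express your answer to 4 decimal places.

Prior: Beta(7, 5).
Data: 15 successes in 44 trials. The binomial likelihood contributes θ^15(1−θ)^29, so the posterior is Beta(7+15, 5+29) = Beta(22, 34).
For Beta(a, b) with a, b > 1 the mode is (a−1)/(a+b−2) = 21/54 ≈ 0.3889.

θ̂_MAP = 0.3889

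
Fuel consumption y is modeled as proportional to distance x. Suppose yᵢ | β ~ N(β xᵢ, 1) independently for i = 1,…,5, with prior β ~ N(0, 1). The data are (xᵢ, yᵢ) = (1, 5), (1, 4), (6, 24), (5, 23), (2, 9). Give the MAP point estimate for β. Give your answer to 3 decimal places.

log p(β | y) = −Σ(yᵢ − βxᵢ)²/(2·1) − β²/(2·1) + const.
Setting the derivative to zero: Σxᵢ(yᵢ − βxᵢ)/1 − β/1 = 0, so β = Σxᵢyᵢ / (Σxᵢ² + σ²/τ²).
Σxᵢyᵢ = 1·5 + 1·4 + 6·24 + 5·23 + 2·9 = 286; Σxᵢ² = 67; σ²/τ² = 1.
β̂_MAP = 286 / (67 + 1) = 286/68 ≈ 4.206.

β̂_MAP = 4.206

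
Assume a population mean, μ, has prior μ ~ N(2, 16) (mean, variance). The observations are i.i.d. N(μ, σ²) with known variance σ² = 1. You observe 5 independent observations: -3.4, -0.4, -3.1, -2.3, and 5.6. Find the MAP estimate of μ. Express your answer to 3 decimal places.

μ̂_MAP = -0.686

n = 5; x̄ = ((-3.4) + (-0.4) + (-3.1) + (-2.3) + 5.6)/5 = -3.6/5 = -0.72.
For a Normal prior and Normal likelihood with known variance, the posterior is Normal; its mode equals its mean, the precision-weighted average.
Prior precision 1/σ₀² = 1/16 = 0.0625; data precision n/σ² = 5/1 = 5.
μ̂ = (0.0625·2 + 5·(-0.72)) / (0.0625 + 5) = (-3.475)/5.0625 = -278/405 ≈ -0.686.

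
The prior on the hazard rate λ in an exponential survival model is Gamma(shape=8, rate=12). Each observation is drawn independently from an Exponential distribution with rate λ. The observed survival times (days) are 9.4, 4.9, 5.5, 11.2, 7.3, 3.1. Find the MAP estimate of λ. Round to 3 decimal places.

The Exponential(rate=λ) likelihood is ∝ λ^n e^(−λΣtᵢ). Here n = 6 and Σtᵢ = 9.4 + 4.9 + 5.5 + 11.2 + 7.3 + 3.1 = 41.4.
Posterior ∝ λ^7e^(−12λ) · λ^6e^(−41.4λ) = λ^13e^(−53.4λ), i.e. Gamma(14, 53.4).
Mode = (a−1)/b = 13/53.4 ≈ 0.243.

λ̂_MAP = 0.243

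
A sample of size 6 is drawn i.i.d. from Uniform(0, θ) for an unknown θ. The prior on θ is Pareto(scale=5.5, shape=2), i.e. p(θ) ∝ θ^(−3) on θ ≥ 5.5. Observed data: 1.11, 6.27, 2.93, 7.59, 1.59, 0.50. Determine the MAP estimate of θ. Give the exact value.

θ̂_MAP = 7.59

The Uniform(0, θ) likelihood is θ^(−n) for θ ≥ max(xᵢ), zero otherwise. Here max(xᵢ) = 7.59.
Posterior ∝ θ^(−3) · θ^(−6) = θ^(−9) on θ ≥ max(5.5, 7.59) = 7.59.
This density is strictly decreasing in θ, so the posterior mode lies at the lower boundary of the support.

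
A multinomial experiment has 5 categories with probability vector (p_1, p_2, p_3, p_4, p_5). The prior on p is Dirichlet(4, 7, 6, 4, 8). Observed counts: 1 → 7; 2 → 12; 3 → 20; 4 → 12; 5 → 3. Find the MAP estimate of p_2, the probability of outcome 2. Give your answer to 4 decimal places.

The posterior is Dirichlet(αᵢ + nᵢ) = Dirichlet(11, 19, 26, 16, 11).
For a Dirichlet(a₁,…,a_K) with all aᵢ > 1, the mode has j-th component (aⱼ − 1)/(Σaᵢ − K).
Here Σaᵢ = 83 and K = 5, so p_2 = (19 − 1)/(83 − 5) = 18/78 ≈ 0.2308.

MAP estimate: 0.2308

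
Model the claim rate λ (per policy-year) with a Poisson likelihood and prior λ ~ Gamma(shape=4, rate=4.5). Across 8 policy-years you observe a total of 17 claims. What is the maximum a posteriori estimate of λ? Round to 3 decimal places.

Σxᵢ = 17, n = 8.
Posterior ∝ λ^3e^(−4.5λ) · λ^17e^(−8λ) = λ^20e^(−12.5λ), i.e. Gamma(shape=21, rate=12.5).
The mode of a Gamma(a, b) with a ≥ 1 (shape–rate) is (a−1)/b = 20/12.5 ≈ 1.600.

λ̂_MAP = 1.600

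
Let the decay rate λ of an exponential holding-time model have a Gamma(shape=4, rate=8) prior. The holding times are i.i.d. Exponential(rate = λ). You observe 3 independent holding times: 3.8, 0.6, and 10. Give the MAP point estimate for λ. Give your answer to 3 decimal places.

The Exponential(rate=λ) likelihood is ∝ λ^n e^(−λΣtᵢ). Here n = 3 and Σtᵢ = 3.8 + 0.6 + 10 = 14.4.
Posterior ∝ λ^3e^(−8λ) · λ^3e^(−14.4λ) = λ^6e^(−22.4λ), i.e. Gamma(7, 22.4).
Mode = (a−1)/b = 6/22.4 ≈ 0.268.

λ̂_MAP = 0.268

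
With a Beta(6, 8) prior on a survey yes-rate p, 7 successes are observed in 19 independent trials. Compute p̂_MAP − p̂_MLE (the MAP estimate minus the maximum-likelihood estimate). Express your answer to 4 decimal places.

MAP − MLE = 0.0187

Posterior is Beta(13, 20); MAP = (13−1)/(33−2) = 12/31 ≈ 0.38710.
MLE ignores the prior: p̂_MLE = k/n = 7/19 ≈ 0.36842.
Difference = 12/31 − 7/19 = 11/589 ≈ 0.0187.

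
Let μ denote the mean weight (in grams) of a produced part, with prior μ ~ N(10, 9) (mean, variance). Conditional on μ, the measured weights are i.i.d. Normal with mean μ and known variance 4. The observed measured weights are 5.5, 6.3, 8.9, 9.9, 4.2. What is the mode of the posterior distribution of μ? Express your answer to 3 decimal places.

μ̂_MAP = 7.208

n = 5; x̄ = (5.5 + 6.3 + 8.9 + 9.9 + 4.2)/5 = 34.8/5 = 6.96.
For a Normal prior and Normal likelihood with known variance, the posterior is Normal; its mode equals its mean, the precision-weighted average.
Prior precision 1/σ₀² = 1/9; data precision n/σ² = 5/4 = 1.25.
μ̂ = ((1/9)·10 + 1.25·6.96) / (1/9 + 1.25) = (883/90)/(49/36) = 1766/245 ≈ 7.208.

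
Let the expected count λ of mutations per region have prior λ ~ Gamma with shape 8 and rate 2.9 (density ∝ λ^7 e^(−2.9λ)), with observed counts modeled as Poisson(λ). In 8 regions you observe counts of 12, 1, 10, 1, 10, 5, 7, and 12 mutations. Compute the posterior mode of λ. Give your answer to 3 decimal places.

λ̂_MAP = 5.963

Σxᵢ = 12+1+10+1+10+5+7+12 = 58, with n = 8.
Posterior ∝ λ^7e^(−2.9λ) · λ^58e^(−8λ) = λ^65e^(−10.9λ), i.e. Gamma(shape=66, rate=10.9).
The mode of a Gamma(a, b) with a ≥ 1 (shape–rate) is (a−1)/b = 65/10.9 ≈ 5.963.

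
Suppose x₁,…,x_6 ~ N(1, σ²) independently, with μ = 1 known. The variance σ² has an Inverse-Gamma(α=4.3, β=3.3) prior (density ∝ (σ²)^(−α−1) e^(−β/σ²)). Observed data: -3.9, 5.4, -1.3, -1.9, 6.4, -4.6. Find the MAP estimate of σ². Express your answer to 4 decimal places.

Sum of squared deviations about the known mean: SS = (-3.9−1)² + (5.4−1)² + (-1.3−1)² + (-1.9−1)² + (6.4−1)² + (-4.6−1)² = 117.59.
The Normal likelihood contributes (σ²)^(−n/2) exp(−SS/(2σ²)), so the posterior is Inverse-Gamma(α + n/2, β + SS/2) = Inverse-Gamma(7.3, 62.095).
The mode of Inverse-Gamma(a, b) is b/(a+1) = 62.095/8.3 ≈ 7.4813.

σ̂²_MAP = 7.4813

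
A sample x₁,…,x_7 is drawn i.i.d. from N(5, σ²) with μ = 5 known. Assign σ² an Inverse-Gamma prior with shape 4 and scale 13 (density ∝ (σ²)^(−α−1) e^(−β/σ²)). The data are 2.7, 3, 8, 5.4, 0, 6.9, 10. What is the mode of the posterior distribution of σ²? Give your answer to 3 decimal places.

σ̂²_MAP = 5.768

Sum of squared deviations about the known mean: SS = (2.7−5)² + (3−5)² + (8−5)² + (5.4−5)² + (0−5)² + (6.9−5)² + (10−5)² = 72.06.
The Normal likelihood contributes (σ²)^(−n/2) exp(−SS/(2σ²)), so the posterior is Inverse-Gamma(α + n/2, β + SS/2) = Inverse-Gamma(7.5, 49.03).
The mode of Inverse-Gamma(a, b) is b/(a+1) = 49.03/8.5 ≈ 5.768.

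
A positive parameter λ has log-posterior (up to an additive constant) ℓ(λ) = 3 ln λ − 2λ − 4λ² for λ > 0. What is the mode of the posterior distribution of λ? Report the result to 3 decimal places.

λ̂_MAP = 0.500

ℓ'(λ) = 3/λ − 2 − 8λ. Setting this to zero and multiplying by λ: 8λ² + 2λ − 3 = 0.
λ = (−2 + √(2² + 4·8·3)) / (2·8) = (−2 + √100) / 16 = (−2 + 10)/16 = 1/2.
ℓ''(λ) = −3/λ² − 8 < 0, confirming a maximum.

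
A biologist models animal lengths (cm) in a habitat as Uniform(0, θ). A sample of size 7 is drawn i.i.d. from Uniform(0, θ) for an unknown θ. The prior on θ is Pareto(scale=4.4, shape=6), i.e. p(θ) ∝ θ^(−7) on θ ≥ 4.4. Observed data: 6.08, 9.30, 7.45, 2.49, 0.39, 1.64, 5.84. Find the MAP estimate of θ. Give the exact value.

θ̂_MAP = 9.30

The Uniform(0, θ) likelihood is θ^(−n) for θ ≥ max(xᵢ), zero otherwise. Here max(xᵢ) = 9.30.
Posterior ∝ θ^(−7) · θ^(−7) = θ^(−14) on θ ≥ max(4.4, 9.30) = 9.30.
This density is strictly decreasing in θ, so the posterior mode lies at the lower boundary of the support.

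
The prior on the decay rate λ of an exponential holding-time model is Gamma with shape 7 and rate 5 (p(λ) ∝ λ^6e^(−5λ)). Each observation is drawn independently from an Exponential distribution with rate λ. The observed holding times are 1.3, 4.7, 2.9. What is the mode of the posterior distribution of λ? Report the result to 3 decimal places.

λ̂_MAP = 0.647

The Exponential(rate=λ) likelihood is ∝ λ^n e^(−λΣtᵢ). Here n = 3 and Σtᵢ = 1.3 + 4.7 + 2.9 = 8.9.
Posterior ∝ λ^6e^(−5λ) · λ^3e^(−8.9λ) = λ^9e^(−13.9λ), i.e. Gamma(10, 13.9).
Mode = (a−1)/b = 9/13.9 ≈ 0.647.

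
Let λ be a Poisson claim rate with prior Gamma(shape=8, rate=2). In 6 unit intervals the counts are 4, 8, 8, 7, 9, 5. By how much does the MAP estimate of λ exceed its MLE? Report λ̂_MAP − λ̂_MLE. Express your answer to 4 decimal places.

Σxᵢ = 41. Posterior is Gamma(49, 8); MAP = (49−1)/8 = 48/8 ≈ 6.00000.
MLE = x̄ = 41/6 ≈ 6.83333.
Difference = 48/8 − 41/6 = -5/6 ≈ -0.8333.

MAP − MLE = -0.8333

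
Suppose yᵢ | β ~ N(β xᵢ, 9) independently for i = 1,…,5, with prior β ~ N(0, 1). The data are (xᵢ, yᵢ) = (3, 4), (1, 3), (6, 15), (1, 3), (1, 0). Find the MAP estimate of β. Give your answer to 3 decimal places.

log p(β | y) = −Σ(yᵢ − βxᵢ)²/(2·9) − β²/(2·1) + const.
Setting the derivative to zero: Σxᵢ(yᵢ − βxᵢ)/9 − β/1 = 0, so β = Σxᵢyᵢ / (Σxᵢ² + σ²/τ²).
Σxᵢyᵢ = 3·4 + 1·3 + 6·15 + 1·3 + 1·0 = 108; Σxᵢ² = 48; σ²/τ² = 9.
β̂_MAP = 108 / (48 + 9) = 108/57 ≈ 1.895.

β̂_MAP = 1.895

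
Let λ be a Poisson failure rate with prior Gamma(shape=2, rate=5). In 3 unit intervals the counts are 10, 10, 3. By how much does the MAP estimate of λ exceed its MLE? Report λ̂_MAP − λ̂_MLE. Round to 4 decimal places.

MAP − MLE = -4.6667

Σxᵢ = 23. Posterior is Gamma(25, 8); MAP = (25−1)/8 = 24/8 ≈ 3.00000.
MLE = x̄ = 23/3 ≈ 7.66667.
Difference = 24/8 − 23/3 = -14/3 ≈ -4.6667.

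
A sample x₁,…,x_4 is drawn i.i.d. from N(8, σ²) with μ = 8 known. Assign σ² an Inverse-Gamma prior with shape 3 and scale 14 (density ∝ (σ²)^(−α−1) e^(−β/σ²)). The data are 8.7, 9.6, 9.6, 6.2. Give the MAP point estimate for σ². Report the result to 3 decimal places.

Sum of squared deviations about the known mean: SS = (8.7−8)² + (9.6−8)² + (9.6−8)² + (6.2−8)² = 8.85.
The Normal likelihood contributes (σ²)^(−n/2) exp(−SS/(2σ²)), so the posterior is Inverse-Gamma(α + n/2, β + SS/2) = Inverse-Gamma(5, 18.425).
The mode of Inverse-Gamma(a, b) is b/(a+1) = 18.425/6 ≈ 3.071.

σ̂²_MAP = 3.071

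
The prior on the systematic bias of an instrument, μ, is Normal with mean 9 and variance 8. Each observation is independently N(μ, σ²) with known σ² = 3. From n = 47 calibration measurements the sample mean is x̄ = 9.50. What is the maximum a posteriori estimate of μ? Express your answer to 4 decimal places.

μ̂_MAP = 9.4960

n = 47, x̄ = 9.50.
For a Normal prior and Normal likelihood with known variance, the posterior is Normal; its mode equals its mean, the precision-weighted average.
Prior precision 1/σ₀² = 1/8 = 0.125; data precision n/σ² = 47/3.
μ̂ = (0.125·9 + (47/3)·9.5) / (0.125 + 47/3) = (3599/24)/(379/24) = 3599/379 ≈ 9.4960.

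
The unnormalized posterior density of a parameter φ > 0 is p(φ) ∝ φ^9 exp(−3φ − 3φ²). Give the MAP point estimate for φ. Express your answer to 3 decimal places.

φ̂_MAP = 1.000

ℓ'(φ) = 9/φ − 3 − 6φ. Setting this to zero and multiplying by φ: 6φ² + 3φ − 9 = 0.
φ = (−3 + √(3² + 4·6·9)) / (2·6) = (−3 + √225) / 12 = (−3 + 15)/12 = 1.
ℓ''(φ) = −9/φ² − 6 < 0, confirming a maximum.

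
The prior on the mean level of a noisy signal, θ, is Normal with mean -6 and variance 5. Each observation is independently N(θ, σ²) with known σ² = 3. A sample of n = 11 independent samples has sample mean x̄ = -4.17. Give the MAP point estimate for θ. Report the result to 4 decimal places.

θ̂_MAP = -4.2647

n = 11, x̄ = -4.17.
For a Normal prior and Normal likelihood with known variance, the posterior is Normal; its mode equals its mean, the precision-weighted average.
Prior precision 1/σ₀² = 1/5 = 0.2; data precision n/σ² = 11/3.
θ̂ = (0.2·(-6) + (11/3)·(-4.17)) / (0.2 + 11/3) = (-16.49)/(58/15) = -4947/1160 ≈ -4.2647.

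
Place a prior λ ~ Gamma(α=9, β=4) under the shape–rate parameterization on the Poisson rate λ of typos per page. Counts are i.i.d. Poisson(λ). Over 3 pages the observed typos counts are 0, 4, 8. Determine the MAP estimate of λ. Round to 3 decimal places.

Σxᵢ = 0+4+8 = 12, with n = 3.
Posterior ∝ λ^8e^(−4λ) · λ^12e^(−3λ) = λ^20e^(−7λ), i.e. Gamma(shape=21, rate=7).
The mode of a Gamma(a, b) with a ≥ 1 (shape–rate) is (a−1)/b = 20/7 ≈ 2.857.

λ̂_MAP = 2.857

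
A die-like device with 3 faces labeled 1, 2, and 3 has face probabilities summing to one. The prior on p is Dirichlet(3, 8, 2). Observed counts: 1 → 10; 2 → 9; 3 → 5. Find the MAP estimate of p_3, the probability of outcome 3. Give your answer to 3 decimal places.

The posterior is Dirichlet(αᵢ + nᵢ) = Dirichlet(13, 17, 7).
For a Dirichlet(a₁,…,a_K) with all aᵢ > 1, the mode has j-th component (aⱼ − 1)/(Σaᵢ − K).
Here Σaᵢ = 37 and K = 3, so p_3 = (7 − 1)/(37 − 3) = 6/34 ≈ 0.176.

MAP estimate: 0.176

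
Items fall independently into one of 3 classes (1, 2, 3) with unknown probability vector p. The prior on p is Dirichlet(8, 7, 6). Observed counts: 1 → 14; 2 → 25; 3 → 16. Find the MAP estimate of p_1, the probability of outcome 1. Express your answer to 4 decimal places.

The posterior is Dirichlet(αᵢ + nᵢ) = Dirichlet(22, 32, 22).
For a Dirichlet(a₁,…,a_K) with all aᵢ > 1, the mode has j-th component (aⱼ − 1)/(Σaᵢ − K).
Here Σaᵢ = 76 and K = 3, so p_1 = (22 − 1)/(76 − 3) = 21/73 ≈ 0.2877.

MAP estimate: 0.2877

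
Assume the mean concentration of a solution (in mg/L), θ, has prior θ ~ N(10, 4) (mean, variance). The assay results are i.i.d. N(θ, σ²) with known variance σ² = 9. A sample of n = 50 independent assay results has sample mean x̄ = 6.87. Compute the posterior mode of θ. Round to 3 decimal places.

n = 50, x̄ = 6.87.
For a Normal prior and Normal likelihood with known variance, the posterior is Normal; its mode equals its mean, the precision-weighted average.
Prior precision 1/σ₀² = 1/4 = 0.25; data precision n/σ² = 50/9.
θ̂ = (0.25·10 + (50/9)·6.87) / (0.25 + 50/9) = (122/3)/(209/36) = 1464/209 ≈ 7.005.

θ̂_MAP = 7.005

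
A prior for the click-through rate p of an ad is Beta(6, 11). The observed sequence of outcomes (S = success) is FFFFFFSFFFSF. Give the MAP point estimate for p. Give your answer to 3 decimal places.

p̂_MAP = 0.259

Prior: Beta(6, 11).
Data: 2 successes in 12 trials (from the sequence). The binomial likelihood contributes p^2(1−p)^10, so the posterior is Beta(6+2, 11+10) = Beta(8, 21).
For Beta(a, b) with a, b > 1 the mode is (a−1)/(a+b−2) = 7/27 ≈ 0.259.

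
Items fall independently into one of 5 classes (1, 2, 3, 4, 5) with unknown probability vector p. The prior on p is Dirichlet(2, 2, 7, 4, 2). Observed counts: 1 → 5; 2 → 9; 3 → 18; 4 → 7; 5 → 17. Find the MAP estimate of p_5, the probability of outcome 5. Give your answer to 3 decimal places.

The posterior is Dirichlet(αᵢ + nᵢ) = Dirichlet(7, 11, 25, 11, 19).
For a Dirichlet(a₁,…,a_K) with all aᵢ > 1, the mode has j-th component (aⱼ − 1)/(Σaᵢ − K).
Here Σaᵢ = 73 and K = 5, so p_5 = (19 − 1)/(73 − 5) = 18/68 ≈ 0.265.

MAP estimate: 0.265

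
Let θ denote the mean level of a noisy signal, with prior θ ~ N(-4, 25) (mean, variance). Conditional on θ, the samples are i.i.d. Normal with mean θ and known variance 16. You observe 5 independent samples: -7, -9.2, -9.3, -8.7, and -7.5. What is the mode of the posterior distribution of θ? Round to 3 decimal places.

θ̂_MAP = -7.848

n = 5; x̄ = ((-7) + (-9.2) + (-9.3) + (-8.7) + (-7.5))/5 = -41.7/5 = -8.34.
For a Normal prior and Normal likelihood with known variance, the posterior is Normal; its mode equals its mean, the precision-weighted average.
Prior precision 1/σ₀² = 1/25 = 0.04; data precision n/σ² = 5/16 = 0.3125.
θ̂ = (0.04·(-4) + 0.3125·(-8.34)) / (0.04 + 0.3125) = (-2.76625)/0.3525 = -2213/282 ≈ -7.848.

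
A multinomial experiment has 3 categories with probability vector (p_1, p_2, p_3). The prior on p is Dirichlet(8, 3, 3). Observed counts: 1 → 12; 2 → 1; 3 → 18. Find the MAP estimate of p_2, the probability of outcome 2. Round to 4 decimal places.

MAP estimate: 0.0714

The posterior is Dirichlet(αᵢ + nᵢ) = Dirichlet(20, 4, 21).
For a Dirichlet(a₁,…,a_K) with all aᵢ > 1, the mode has j-th component (aⱼ − 1)/(Σaᵢ − K).
Here Σaᵢ = 45 and K = 3, so p_2 = (4 − 1)/(45 − 3) = 3/42 ≈ 0.0714.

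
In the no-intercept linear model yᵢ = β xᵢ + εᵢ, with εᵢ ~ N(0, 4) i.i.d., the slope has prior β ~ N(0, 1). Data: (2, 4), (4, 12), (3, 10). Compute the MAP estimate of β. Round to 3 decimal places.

log p(β | y) = −Σ(yᵢ − βxᵢ)²/(2·4) − β²/(2·1) + const.
Setting the derivative to zero: Σxᵢ(yᵢ − βxᵢ)/4 − β/1 = 0, so β = Σxᵢyᵢ / (Σxᵢ² + σ²/τ²).
Σxᵢyᵢ = 2·4 + 4·12 + 3·10 = 86; Σxᵢ² = 29; σ²/τ² = 4.
β̂_MAP = 86 / (29 + 4) = 86/33 ≈ 2.606.

β̂_MAP = 2.606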